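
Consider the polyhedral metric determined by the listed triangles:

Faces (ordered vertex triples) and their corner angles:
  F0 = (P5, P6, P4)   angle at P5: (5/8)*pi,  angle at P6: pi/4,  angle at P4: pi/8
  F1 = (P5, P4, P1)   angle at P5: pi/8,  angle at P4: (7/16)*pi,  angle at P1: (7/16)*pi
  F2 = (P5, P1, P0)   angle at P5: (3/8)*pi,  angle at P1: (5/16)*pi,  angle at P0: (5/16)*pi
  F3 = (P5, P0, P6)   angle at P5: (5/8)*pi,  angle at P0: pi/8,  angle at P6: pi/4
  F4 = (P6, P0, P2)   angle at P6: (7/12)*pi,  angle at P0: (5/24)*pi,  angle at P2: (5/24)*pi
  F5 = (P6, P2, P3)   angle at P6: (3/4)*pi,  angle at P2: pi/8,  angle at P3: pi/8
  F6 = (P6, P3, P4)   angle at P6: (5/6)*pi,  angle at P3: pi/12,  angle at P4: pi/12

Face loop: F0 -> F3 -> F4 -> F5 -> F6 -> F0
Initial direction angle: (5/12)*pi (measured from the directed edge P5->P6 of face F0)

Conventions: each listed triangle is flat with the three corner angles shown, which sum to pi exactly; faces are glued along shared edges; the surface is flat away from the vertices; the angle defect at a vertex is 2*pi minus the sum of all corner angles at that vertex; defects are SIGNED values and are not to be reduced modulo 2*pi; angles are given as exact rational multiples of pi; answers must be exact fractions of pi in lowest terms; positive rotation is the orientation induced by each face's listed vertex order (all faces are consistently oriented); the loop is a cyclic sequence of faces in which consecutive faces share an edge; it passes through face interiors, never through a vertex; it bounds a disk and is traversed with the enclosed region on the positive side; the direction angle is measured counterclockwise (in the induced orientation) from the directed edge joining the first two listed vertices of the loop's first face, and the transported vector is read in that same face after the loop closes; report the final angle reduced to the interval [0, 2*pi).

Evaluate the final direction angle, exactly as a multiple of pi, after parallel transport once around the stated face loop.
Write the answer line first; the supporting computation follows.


Answer: final direction angle = (7/4)*pi

enclosed vertex P6: corner angles sum to (8/3)*pi, defect = 2*pi - (8/3)*pi = (-2/3)*pi
transport around the loop rotates by the sum of enclosed defects; add to the initial angle mod 2*pi
final angle = (5/12)*pi - (2/3)*pi = (7/4)*pi (mod 2*pi)


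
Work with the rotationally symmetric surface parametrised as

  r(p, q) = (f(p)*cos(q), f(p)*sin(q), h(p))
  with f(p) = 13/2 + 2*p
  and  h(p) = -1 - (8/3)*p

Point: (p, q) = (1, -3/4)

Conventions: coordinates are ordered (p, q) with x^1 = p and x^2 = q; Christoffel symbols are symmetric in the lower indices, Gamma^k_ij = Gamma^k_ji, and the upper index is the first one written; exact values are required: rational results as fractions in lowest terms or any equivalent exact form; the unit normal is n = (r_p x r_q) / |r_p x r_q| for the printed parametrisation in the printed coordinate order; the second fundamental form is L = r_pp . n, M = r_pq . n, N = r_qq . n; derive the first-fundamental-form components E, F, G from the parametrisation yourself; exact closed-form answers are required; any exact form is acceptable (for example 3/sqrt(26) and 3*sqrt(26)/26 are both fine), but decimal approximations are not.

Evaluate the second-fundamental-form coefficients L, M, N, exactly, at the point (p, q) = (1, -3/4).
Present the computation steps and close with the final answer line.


f = 17/2, f' = 2, f'' = 0, h' = -8/3, h'' = 0
E = 100/9, F = 0, G = 289/4; answer radicand W^2 = 100/9
unnormalised second-form numerators: l = 0, m = 0, n = -68/3; L = l/sqrt(100/9), and similarly M = m/sqrt(W^2), N = n/sqrt(W^2)

Answer: L = 0, M = 0, N = -34/5


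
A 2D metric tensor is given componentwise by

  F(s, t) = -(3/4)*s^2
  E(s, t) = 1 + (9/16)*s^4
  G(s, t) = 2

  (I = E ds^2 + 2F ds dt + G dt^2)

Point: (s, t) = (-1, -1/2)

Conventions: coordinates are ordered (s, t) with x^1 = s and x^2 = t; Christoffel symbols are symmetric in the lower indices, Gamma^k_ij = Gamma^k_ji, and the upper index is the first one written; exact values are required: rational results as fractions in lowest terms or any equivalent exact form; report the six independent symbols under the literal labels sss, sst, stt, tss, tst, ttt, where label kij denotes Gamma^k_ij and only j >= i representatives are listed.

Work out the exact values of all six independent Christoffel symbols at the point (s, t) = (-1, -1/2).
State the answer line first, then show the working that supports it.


Answer: Gamma_sss = -18/41, Gamma_sst = 0, Gamma_stt = 0, Gamma_tss = 24/41, Gamma_tst = 0, Gamma_ttt = 0

E = 25/16, F = -3/4, G = 2 at the point
E_s = -9/4, E_t = 0, F_s = 3/2, F_t = 0, G_s = 0, G_t = 0
EG - F^2 = 41/16;  g^inv = (16/41) * [[2, 3/4], [3/4, 25/16]]
first-kind symbols [ij,l] = (1/2)(d_i g_jl + d_j g_il - d_l g_ij): [ss,s] = E_s/2 = -9/8, [ss,t] = F_s - E_t/2 = 3/2, [st,s] = E_t/2 = 0, [st,t] = G_s/2 = 0, [tt,s] = F_t - G_s/2 = 0, [tt,t] = G_t/2 = 0
Gamma^s_ij = (G*[ij,s] - F*[ij,t])/(EG - F^2), Gamma^t_ij = (E*[ij,t] - F*[ij,s])/(EG - F^2)


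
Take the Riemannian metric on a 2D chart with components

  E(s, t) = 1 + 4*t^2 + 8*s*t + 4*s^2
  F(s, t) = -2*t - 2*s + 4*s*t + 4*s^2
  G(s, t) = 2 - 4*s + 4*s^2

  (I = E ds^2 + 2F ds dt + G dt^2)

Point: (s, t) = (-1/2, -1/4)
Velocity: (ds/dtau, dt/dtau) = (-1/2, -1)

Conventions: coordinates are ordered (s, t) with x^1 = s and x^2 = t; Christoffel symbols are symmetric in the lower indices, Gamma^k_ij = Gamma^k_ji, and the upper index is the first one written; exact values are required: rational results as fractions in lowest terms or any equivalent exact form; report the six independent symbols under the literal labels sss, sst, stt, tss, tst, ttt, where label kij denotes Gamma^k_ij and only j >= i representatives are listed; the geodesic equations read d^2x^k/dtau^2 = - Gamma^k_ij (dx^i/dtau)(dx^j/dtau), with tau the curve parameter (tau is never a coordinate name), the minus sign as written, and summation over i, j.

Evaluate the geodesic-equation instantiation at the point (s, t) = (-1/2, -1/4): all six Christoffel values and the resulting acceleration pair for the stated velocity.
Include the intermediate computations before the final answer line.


E = 13/4, F = 3, G = 5 at the point
E_s = -6, E_t = -6, F_s = -7, F_t = -4, G_s = -8, G_t = 0
EG - F^2 = 29/4;  g^inv = (4/29) * [[5, -3], [-3, 13/4]]
first-kind symbols [ij,l] = (1/2)(d_i g_jl + d_j g_il - d_l g_ij): [ss,s] = E_s/2 = -3, [ss,t] = F_s - E_t/2 = -4, [st,s] = E_t/2 = -3, [st,t] = G_s/2 = -4, [tt,s] = F_t - G_s/2 = 0, [tt,t] = G_t/2 = 0
Gamma^s_ij = (G*[ij,s] - F*[ij,t])/(EG - F^2), Gamma^t_ij = (E*[ij,t] - F*[ij,s])/(EG - F^2)
Gamma_sss = -12/29, Gamma_sst = -12/29, Gamma_stt = 0, Gamma_tss = -16/29, Gamma_tst = -16/29, Gamma_ttt = 0
d^2s/dtau^2 = -(Gamma_sss*(-1/2)^2 + 2*Gamma_sst*(-1/2)*(-1) + Gamma_stt*(-1)^2) = 15/29
d^2t/dtau^2 = -(Gamma_tss*(-1/2)^2 + 2*Gamma_tst*(-1/2)*(-1) + Gamma_ttt*(-1)^2) = 20/29

Answer: Gamma_sss = -12/29, Gamma_sst = -12/29, Gamma_stt = 0, Gamma_tss = -16/29, Gamma_tst = -16/29, Gamma_ttt = 0; accelerations (d^2s/dtau^2, d^2t/dtau^2) = (15/29, 20/29)


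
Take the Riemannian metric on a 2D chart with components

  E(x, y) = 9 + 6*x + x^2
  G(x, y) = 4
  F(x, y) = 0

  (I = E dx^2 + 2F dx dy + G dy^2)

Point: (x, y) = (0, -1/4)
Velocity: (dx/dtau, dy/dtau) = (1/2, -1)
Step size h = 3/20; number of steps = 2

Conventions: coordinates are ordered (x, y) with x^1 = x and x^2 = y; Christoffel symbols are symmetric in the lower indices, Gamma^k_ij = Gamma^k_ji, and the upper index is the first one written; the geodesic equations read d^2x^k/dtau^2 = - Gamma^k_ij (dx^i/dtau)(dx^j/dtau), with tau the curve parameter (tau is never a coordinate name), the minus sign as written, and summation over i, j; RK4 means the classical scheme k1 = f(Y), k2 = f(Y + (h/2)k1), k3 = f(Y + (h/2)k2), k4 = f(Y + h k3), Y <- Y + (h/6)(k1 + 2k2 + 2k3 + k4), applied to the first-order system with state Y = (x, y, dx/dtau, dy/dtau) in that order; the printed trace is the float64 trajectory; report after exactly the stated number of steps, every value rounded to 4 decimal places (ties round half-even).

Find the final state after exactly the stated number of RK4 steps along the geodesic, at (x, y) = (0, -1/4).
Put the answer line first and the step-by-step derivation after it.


Answer: x = 0.1464, y = -0.5500, dx/dtau = 0.4767, dy/dtau = -1.0000

f(Y) = (dx/dtau, dy/dtau, -Gamma^x_ij Y'^i Y'^j, -Gamma^y_ij Y'^i Y'^j) with the Gammas evaluated at the stage position; h = 0.150000; intermediate values shown to 6 dp
step 0: x = 0.0000, y = -0.2500, dx/dtau = 0.5000, dy/dtau = -1.0000
step 1:
  k1: at (x, y) = (0.000000, -0.250000), (dx/dtau, dy/dtau) = (0.500000, -1.000000); Gamma_xxx = 0.333333, Gamma_xxy = 0.000000, Gamma_xyy = 0.000000, Gamma_yxx = 0.000000, Gamma_yxy = 0.000000, Gamma_yyy = 0.000000; k1 = (0.500000, -1.000000, -0.083333, 0.000000)
  k2: at (x, y) = (0.037500, -0.325000), (dx/dtau, dy/dtau) = (0.493750, -1.000000); Gamma_xxx = 0.329218, Gamma_xxy = 0.000000, Gamma_xyy = 0.000000, Gamma_yxx = 0.000000, Gamma_yxy = 0.000000, Gamma_yyy = 0.000000; k2 = (0.493750, -1.000000, -0.080260, 0.000000)
  k3: at (x, y) = (0.037031, -0.325000), (dx/dtau, dy/dtau) = (0.493981, -1.000000); Gamma_xxx = 0.329269, Gamma_xxy = 0.000000, Gamma_xyy = 0.000000, Gamma_yxx = 0.000000, Gamma_yxy = 0.000000, Gamma_yyy = 0.000000; k3 = (0.493981, -1.000000, -0.080347, 0.000000)
  k4: at (x, y) = (0.074097, -0.400000), (dx/dtau, dy/dtau) = (0.487948, -1.000000); Gamma_xxx = 0.325299, Gamma_xxy = 0.000000, Gamma_xyy = 0.000000, Gamma_yxx = 0.000000, Gamma_yxy = 0.000000, Gamma_yyy = 0.000000; k4 = (0.487948, -1.000000, -0.077451, 0.000000)
  Y <- Y + (h/6)(k1 + 2k2 + 2k3 + k4): x = 0.0741, y = -0.4000, dx/dtau = 0.4880, dy/dtau = -1.0000
step 2:
  k1: at (x, y) = (0.074085, -0.400000), (dx/dtau, dy/dtau) = (0.487950, -1.000000); Gamma_xxx = 0.325300, Gamma_xxy = 0.000000, Gamma_xyy = 0.000000, Gamma_yxx = 0.000000, Gamma_yxy = 0.000000, Gamma_yyy = 0.000000; k1 = (0.487950, -1.000000, -0.077452, 0.000000)
  k2: at (x, y) = (0.110681, -0.475000), (dx/dtau, dy/dtau) = (0.482141, -1.000000); Gamma_xxx = 0.321473, Gamma_xxy = 0.000000, Gamma_xyy = 0.000000, Gamma_yxx = 0.000000, Gamma_yxy = 0.000000, Gamma_yyy = 0.000000; k2 = (0.482141, -1.000000, -0.074730, 0.000000)
  k3: at (x, y) = (0.110246, -0.475000), (dx/dtau, dy/dtau) = (0.482345, -1.000000); Gamma_xxx = 0.321518, Gamma_xxy = 0.000000, Gamma_xyy = 0.000000, Gamma_yxx = 0.000000, Gamma_yxy = 0.000000, Gamma_yyy = 0.000000; k3 = (0.482345, -1.000000, -0.074803, 0.000000)
  k4: at (x, y) = (0.146437, -0.550000), (dx/dtau, dy/dtau) = (0.476730, -1.000000); Gamma_xxx = 0.317820, Gamma_xxy = 0.000000, Gamma_xyy = 0.000000, Gamma_yxx = 0.000000, Gamma_yxy = 0.000000, Gamma_yyy = 0.000000; k4 = (0.476730, -1.000000, -0.072231, 0.000000)
  Y <- Y + (h/6)(k1 + 2k2 + 2k3 + k4): x = 0.1464, y = -0.5500, dx/dtau = 0.4767, dy/dtau = -1.0000


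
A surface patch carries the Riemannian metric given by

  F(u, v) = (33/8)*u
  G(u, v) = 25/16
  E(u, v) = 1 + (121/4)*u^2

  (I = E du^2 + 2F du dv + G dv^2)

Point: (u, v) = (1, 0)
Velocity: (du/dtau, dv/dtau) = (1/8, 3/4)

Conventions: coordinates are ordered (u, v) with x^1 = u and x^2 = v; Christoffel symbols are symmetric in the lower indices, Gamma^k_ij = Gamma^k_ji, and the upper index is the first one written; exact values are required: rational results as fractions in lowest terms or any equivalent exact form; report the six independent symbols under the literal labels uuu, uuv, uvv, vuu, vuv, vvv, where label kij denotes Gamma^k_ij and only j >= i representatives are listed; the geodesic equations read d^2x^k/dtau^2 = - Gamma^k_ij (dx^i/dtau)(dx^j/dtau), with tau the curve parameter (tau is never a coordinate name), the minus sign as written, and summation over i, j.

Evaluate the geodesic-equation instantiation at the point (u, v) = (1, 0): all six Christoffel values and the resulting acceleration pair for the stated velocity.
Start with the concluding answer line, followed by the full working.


Answer: Gamma_uuu = 484/509, Gamma_uuv = 0, Gamma_uvv = 0, Gamma_vuu = 66/509, Gamma_vuv = 0, Gamma_vvv = 0; accelerations (d^2u/dtau^2, d^2v/dtau^2) = (-121/8144, -33/16288)

E = 125/4, F = 33/8, G = 25/16 at the point
E_u = 121/2, E_v = 0, F_u = 33/8, F_v = 0, G_u = 0, G_v = 0
EG - F^2 = 509/16;  g^inv = (16/509) * [[25/16, -33/8], [-33/8, 125/4]]
first-kind symbols [ij,l] = (1/2)(d_i g_jl + d_j g_il - d_l g_ij): [uu,u] = E_u/2 = 121/4, [uu,v] = F_u - E_v/2 = 33/8, [uv,u] = E_v/2 = 0, [uv,v] = G_u/2 = 0, [vv,u] = F_v - G_u/2 = 0, [vv,v] = G_v/2 = 0
Gamma^u_ij = (G*[ij,u] - F*[ij,v])/(EG - F^2), Gamma^v_ij = (E*[ij,v] - F*[ij,u])/(EG - F^2)
Gamma_uuu = 484/509, Gamma_uuv = 0, Gamma_uvv = 0, Gamma_vuu = 66/509, Gamma_vuv = 0, Gamma_vvv = 0
d^2u/dtau^2 = -(Gamma_uuu*(1/8)^2 + 2*Gamma_uuv*(1/8)*(3/4) + Gamma_uvv*(3/4)^2) = -121/8144
d^2v/dtau^2 = -(Gamma_vuu*(1/8)^2 + 2*Gamma_vuv*(1/8)*(3/4) + Gamma_vvv*(3/4)^2) = -33/16288


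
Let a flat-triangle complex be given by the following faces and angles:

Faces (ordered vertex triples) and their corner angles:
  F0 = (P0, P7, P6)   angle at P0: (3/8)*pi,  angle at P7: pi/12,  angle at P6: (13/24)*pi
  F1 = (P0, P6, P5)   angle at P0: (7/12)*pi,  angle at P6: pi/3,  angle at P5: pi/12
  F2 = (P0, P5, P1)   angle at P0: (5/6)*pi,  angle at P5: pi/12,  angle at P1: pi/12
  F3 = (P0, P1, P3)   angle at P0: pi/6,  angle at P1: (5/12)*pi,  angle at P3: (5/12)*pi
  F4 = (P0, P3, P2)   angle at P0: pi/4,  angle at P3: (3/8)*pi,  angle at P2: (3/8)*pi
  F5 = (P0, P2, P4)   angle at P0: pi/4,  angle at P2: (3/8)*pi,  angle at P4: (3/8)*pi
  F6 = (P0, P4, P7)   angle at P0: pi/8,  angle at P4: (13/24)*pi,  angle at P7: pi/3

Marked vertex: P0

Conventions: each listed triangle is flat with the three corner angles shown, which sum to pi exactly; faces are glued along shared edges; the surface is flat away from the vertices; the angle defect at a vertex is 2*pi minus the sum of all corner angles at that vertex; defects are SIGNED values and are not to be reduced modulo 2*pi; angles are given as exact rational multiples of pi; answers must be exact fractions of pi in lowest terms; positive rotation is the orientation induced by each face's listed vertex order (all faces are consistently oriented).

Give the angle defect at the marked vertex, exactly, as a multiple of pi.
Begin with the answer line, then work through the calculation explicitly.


Answer: defect(P0) = (-7/12)*pi

Sum of corner angles at P0: (31/12)*pi
defect = 2*pi - (31/12)*pi


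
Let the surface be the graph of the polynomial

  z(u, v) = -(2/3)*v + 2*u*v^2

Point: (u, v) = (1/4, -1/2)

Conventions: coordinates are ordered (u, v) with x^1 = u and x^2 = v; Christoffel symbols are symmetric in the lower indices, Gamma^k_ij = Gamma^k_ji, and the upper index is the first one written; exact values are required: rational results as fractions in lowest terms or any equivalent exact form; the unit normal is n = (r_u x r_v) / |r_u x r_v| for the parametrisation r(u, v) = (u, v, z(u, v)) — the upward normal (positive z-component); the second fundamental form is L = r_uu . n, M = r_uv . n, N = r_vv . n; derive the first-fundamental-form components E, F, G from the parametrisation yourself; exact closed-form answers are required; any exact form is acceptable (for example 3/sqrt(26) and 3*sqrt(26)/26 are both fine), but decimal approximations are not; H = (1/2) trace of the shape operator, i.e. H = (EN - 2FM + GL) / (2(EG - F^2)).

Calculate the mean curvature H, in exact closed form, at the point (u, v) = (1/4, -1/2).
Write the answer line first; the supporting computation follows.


Answer: H = -117*sqrt(94)/8836

z_u = 1/2, z_v = -7/6, z_uu = 0, z_uv = -2, z_vv = 1
E = 5/4, F = -7/12, G = 85/36; answer radicand W^2 = 47/18
unnormalised second-form numerators: l = 0, m = -2, n = 1; L = l/sqrt(47/18), and similarly M = m/sqrt(W^2), N = n/sqrt(W^2)
H = (E*n - 2*F*m + G*l) / (2*(EG - F^2)*sqrt(W^2)); E*n - 2*F*m + G*l = -13/12, EG - F^2 = 47/18, so H = (-39/188)/sqrt(47/18)


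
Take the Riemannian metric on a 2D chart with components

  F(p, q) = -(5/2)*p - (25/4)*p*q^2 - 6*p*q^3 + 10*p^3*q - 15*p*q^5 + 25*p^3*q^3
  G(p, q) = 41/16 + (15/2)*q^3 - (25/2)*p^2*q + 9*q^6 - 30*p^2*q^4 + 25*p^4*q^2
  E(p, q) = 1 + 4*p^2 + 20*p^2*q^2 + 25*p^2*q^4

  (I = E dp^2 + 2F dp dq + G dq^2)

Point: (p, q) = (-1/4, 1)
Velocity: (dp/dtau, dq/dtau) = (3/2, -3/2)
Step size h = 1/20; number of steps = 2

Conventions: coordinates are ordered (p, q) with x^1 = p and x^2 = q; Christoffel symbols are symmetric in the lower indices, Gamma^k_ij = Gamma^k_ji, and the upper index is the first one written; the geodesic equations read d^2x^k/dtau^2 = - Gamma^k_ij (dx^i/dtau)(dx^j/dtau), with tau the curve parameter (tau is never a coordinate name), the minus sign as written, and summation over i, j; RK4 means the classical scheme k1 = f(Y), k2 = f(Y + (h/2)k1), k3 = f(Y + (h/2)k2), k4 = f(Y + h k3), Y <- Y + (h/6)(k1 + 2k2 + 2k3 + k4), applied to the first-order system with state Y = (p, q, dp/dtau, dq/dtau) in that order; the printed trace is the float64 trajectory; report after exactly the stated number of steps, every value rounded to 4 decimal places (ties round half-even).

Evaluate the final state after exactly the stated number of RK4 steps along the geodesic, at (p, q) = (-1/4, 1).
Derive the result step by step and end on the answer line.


f(Y) = (dp/dtau, dq/dtau, -Gamma^p_ij Y'^i Y'^j, -Gamma^q_ij Y'^i Y'^j) with the Gammas evaluated at the stage position; h = 0.050000; intermediate values shown to 6 dp
step 0: p = -0.2500, q = 1.0000, dp/dtau = 1.5000, dq/dtau = -1.5000
step 1:
  k1: at (p, q) = (-0.250000, 1.000000), (dp/dtau, dq/dtau) = (1.500000, -1.500000); Gamma_ppp = -0.626073, Gamma_ppq = 0.223598, Gamma_pqq = 0.777001, Gamma_qpp = -1.408664, Gamma_qpq = 0.503094, Gamma_qqq = 1.748253; k1 = (1.500000, -1.500000, 0.666600, 1.499850)
  k2: at (p, q) = (-0.212500, 0.962500), (dp/dtau, dq/dtau) = (1.516665, -1.462504); Gamma_ppp = -0.558569, Gamma_ppq = 0.172262, Gamma_pqq = 0.683205, Gamma_qpp = -1.469514, Gamma_qpq = 0.453197, Gamma_qqq = 1.797415; k2 = (1.516665, -1.462504, 0.587739, 1.546258)
  k3: at (p, q) = (-0.212083, 0.963437), (dp/dtau, dq/dtau) = (1.514693, -1.461344); Gamma_ppp = -0.556980, Gamma_ppq = 0.171369, Gamma_pqq = 0.681773, Gamma_qpp = -1.469565, Gamma_qpq = 0.452149, Gamma_qqq = 1.798826; k3 = (1.514693, -1.461344, 0.580581, 1.531833)
  k4: at (p, q) = (-0.174265, 0.926933), (dp/dtau, dq/dtau) = (1.529029, -1.423408); Gamma_ppp = -0.478268, Gamma_ppq = 0.122706, Gamma_pqq = 0.575879, Gamma_qpp = -1.525033, Gamma_qpq = 0.391266, Gamma_qqq = 1.836282; k4 = (1.529029, -1.423408, 0.485494, 1.548074)
  Y <- Y + (h/6)(k1 + 2k2 + 2k3 + k4): p = -0.1742, q = 0.9269, dp/dtau = 1.5291, dq/dtau = -1.4233
step 2:
  k1: at (p, q) = (-0.174235, 0.926907), (dp/dtau, dq/dtau) = (1.529073, -1.423299); Gamma_ppp = -0.478200, Gamma_ppq = 0.122668, Gamma_pqq = 0.575791, Gamma_qpp = -1.525073, Gamma_qpq = 0.391213, Gamma_qqq = 1.836309; k1 = (1.529073, -1.423299, 0.485570, 1.548576)
  k2: at (p, q) = (-0.136009, 0.891325), (dp/dtau, dq/dtau) = (1.541212, -1.384585); Gamma_ppp = -0.388203, Gamma_ppq = 0.078799, Gamma_pqq = 0.458751, Gamma_qpp = -1.573260, Gamma_qpq = 0.319346, Gamma_qqq = 1.859169; k2 = (1.541212, -1.384585, 0.378955, 1.535781)
  k3: at (p, q) = (-0.135705, 0.892293), (dp/dtau, dq/dtau) = (1.538547, -1.384905); Gamma_ppp = -0.387018, Gamma_ppq = 0.078355, Gamma_pqq = 0.457723, Gamma_qpp = -1.573134, Gamma_qpq = 0.318494, Gamma_qqq = 1.860533; k3 = (1.538547, -1.384905, 0.372133, 1.512632)
  k4: at (p, q) = (-0.097308, 0.857662), (dp/dtau, dq/dtau) = (1.547679, -1.347668); Gamma_ppp = -0.287071, Gamma_ppq = 0.042195, Gamma_pqq = 0.332321, Gamma_qpp = -1.611755, Gamma_qpq = 0.236905, Gamma_qqq = 1.865811; k4 = (1.547679, -1.347668, 0.260079, 1.460210)
  Y <- Y + (h/6)(k1 + 2k2 + 2k3 + k4): p = -0.0973, q = 0.8577, dp/dtau = 1.5478, dq/dtau = -1.3474

Answer: p = -0.0973, q = 0.8577, dp/dtau = 1.5478, dq/dtau = -1.3474


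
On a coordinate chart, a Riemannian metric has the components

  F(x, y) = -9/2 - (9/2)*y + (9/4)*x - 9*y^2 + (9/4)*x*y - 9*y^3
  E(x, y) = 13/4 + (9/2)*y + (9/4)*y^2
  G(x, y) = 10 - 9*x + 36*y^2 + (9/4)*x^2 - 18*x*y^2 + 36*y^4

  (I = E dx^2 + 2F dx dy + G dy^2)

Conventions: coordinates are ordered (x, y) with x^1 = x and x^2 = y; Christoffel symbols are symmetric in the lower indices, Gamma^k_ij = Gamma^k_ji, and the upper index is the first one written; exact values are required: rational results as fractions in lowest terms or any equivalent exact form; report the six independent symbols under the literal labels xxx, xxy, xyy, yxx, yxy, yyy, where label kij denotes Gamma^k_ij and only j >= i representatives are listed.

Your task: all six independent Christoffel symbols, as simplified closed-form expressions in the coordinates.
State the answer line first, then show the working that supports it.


Answer: Gamma_xxx = 0, Gamma_xxy = (9*y + 9)/(9*x^2 - 72*x*y^2 - 36*x + 144*y^4 + 153*y^2 + 18*y + 49), Gamma_xyy = (-72*y^2 - 72*y)/(9*x^2 - 72*x*y^2 - 36*x + 144*y^4 + 153*y^2 + 18*y + 49), Gamma_yxx = 0, Gamma_yxy = (9*x - 36*y^2 - 18)/(9*x^2 - 72*x*y^2 - 36*x + 144*y^4 + 153*y^2 + 18*y + 49), Gamma_yyy = (-72*x*y + 288*y^3 + 144*y)/(9*x^2 - 72*x*y^2 - 36*x + 144*y^4 + 153*y^2 + 18*y + 49)

E = 13/4 + (9/2)*y + (9/4)*y^2; F = -9/2 - (9/2)*y + (9/4)*x - 9*y^2 + (9/4)*x*y - 9*y^3; G = 10 - 9*x + 36*y^2 + (9/4)*x^2 - 18*x*y^2 + 36*y^4
Gamma^k_ij = (1/2) g^{kl} (d_i g_jl + d_j g_il - d_l g_ij), with g^inv = (1/(EG-F^2)) [[G, -F], [-F, E]]
first partials: E_x = 0, E_y = 9/2 + (9/2)*y, F_x = 9/4 + (9/4)*y, F_y = -9/2 - 18*y + (9/4)*x - 27*y^2, G_x = -9 + (9/2)*x - 18*y^2, G_y = 72*y - 36*x*y + 144*y^3
D = EG - F^2 = 49/4 + (9/2)*y - 9*x + (153/4)*y^2 + (9/4)*x^2 - 18*x*y^2 + 36*y^4
expanded: Gamma^x_xx = (G E_x - 2F F_x + F E_y)/(2D), Gamma^x_xy = (G E_y - F G_x)/(2D), Gamma^x_yy = (2G F_y - G G_x - F G_y)/(2D), Gamma^y_xx = (2E F_x - E E_y - F E_x)/(2D), Gamma^y_xy = (E G_x - F E_y)/(2D), Gamma^y_yy = (E G_y - 2F F_y + F G_x)/(2D); substitute and cancel common factors


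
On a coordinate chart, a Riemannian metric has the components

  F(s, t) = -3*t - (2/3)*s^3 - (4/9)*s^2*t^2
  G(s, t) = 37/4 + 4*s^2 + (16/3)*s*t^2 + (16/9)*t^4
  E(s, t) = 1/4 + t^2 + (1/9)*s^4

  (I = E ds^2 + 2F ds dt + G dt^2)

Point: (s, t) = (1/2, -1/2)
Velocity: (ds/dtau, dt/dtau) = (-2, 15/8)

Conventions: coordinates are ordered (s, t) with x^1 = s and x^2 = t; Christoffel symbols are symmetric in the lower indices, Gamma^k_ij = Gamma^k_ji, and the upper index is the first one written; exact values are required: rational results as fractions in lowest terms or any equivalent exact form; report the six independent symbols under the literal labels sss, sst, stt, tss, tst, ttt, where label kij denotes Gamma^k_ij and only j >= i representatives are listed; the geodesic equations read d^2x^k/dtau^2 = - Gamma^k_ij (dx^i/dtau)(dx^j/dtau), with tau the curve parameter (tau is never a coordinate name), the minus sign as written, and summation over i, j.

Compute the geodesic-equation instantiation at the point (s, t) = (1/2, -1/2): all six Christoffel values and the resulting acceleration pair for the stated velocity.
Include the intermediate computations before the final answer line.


E = 73/144, F = 25/18, G = 397/36 at the point
E_s = 1/18, E_t = -1, F_s = -11/18, F_t = -26/9, G_s = 16/3, G_t = -32/9
EG - F^2 = 703/192;  g^inv = (192/703) * [[397/36, -25/18], [-25/18, 73/144]]
first-kind symbols [ij,l] = (1/2)(d_i g_jl + d_j g_il - d_l g_ij): [ss,s] = E_s/2 = 1/36, [ss,t] = F_s - E_t/2 = -1/9, [st,s] = E_t/2 = -1/2, [st,t] = G_s/2 = 8/3, [tt,s] = F_t - G_s/2 = -50/9, [tt,t] = G_t/2 = -16/9
Gamma^s_ij = (G*[ij,s] - F*[ij,t])/(EG - F^2), Gamma^t_ij = (E*[ij,t] - F*[ij,s])/(EG - F^2)
Gamma_sss = 796/6327, Gamma_sst = -15928/6327, Gamma_stt = -101600/6327, Gamma_tss = -164/6327, Gamma_tst = 3536/6327, Gamma_ttt = 11776/6327
d^2s/dtau^2 = -(Gamma_sss*(-2)^2 + 2*Gamma_sst*(-2)*(15/8) + Gamma_stt*(15/8)^2) = 469087/12654
d^2t/dtau^2 = -(Gamma_tss*(-2)^2 + 2*Gamma_tst*(-2)*(15/8) + Gamma_ttt*(15/8)^2) = -14224/6327

Answer: Gamma_sss = 796/6327, Gamma_sst = -15928/6327, Gamma_stt = -101600/6327, Gamma_tss = -164/6327, Gamma_tst = 3536/6327, Gamma_ttt = 11776/6327; accelerations (d^2s/dtau^2, d^2t/dtau^2) = (469087/12654, -14224/6327)


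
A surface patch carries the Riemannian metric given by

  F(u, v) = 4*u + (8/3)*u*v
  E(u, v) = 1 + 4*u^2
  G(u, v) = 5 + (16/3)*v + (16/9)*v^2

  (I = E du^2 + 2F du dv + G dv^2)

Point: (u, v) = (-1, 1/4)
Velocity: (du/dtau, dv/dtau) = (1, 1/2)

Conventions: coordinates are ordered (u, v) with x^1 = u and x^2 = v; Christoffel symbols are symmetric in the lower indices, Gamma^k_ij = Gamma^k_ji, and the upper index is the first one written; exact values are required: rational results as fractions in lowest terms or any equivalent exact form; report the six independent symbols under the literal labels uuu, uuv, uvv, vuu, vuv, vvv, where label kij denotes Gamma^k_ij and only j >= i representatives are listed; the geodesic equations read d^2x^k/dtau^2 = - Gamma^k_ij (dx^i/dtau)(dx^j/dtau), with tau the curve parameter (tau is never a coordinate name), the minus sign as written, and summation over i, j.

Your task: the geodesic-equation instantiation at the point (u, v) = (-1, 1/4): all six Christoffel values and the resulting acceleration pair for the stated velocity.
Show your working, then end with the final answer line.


E = 5, F = -14/3, G = 58/9 at the point
E_u = -8, E_v = 0, F_u = 14/3, F_v = -8/3, G_u = 0, G_v = 56/9
EG - F^2 = 94/9;  g^inv = (9/94) * [[58/9, 14/3], [14/3, 5]]
first-kind symbols [ij,l] = (1/2)(d_i g_jl + d_j g_il - d_l g_ij): [uu,u] = E_u/2 = -4, [uu,v] = F_u - E_v/2 = 14/3, [uv,u] = E_v/2 = 0, [uv,v] = G_u/2 = 0, [vv,u] = F_v - G_u/2 = -8/3, [vv,v] = G_v/2 = 28/9
Gamma^u_ij = (G*[ij,u] - F*[ij,v])/(EG - F^2), Gamma^v_ij = (E*[ij,v] - F*[ij,u])/(EG - F^2)
Gamma_uuu = -18/47, Gamma_uuv = 0, Gamma_uvv = -12/47, Gamma_vuu = 21/47, Gamma_vuv = 0, Gamma_vvv = 14/47
d^2u/dtau^2 = -(Gamma_uuu*(1)^2 + 2*Gamma_uuv*(1)*(1/2) + Gamma_uvv*(1/2)^2) = 21/47
d^2v/dtau^2 = -(Gamma_vuu*(1)^2 + 2*Gamma_vuv*(1)*(1/2) + Gamma_vvv*(1/2)^2) = -49/94

Answer: Gamma_uuu = -18/47, Gamma_uuv = 0, Gamma_uvv = -12/47, Gamma_vuu = 21/47, Gamma_vuv = 0, Gamma_vvv = 14/47; accelerations (d^2u/dtau^2, d^2v/dtau^2) = (21/47, -49/94)


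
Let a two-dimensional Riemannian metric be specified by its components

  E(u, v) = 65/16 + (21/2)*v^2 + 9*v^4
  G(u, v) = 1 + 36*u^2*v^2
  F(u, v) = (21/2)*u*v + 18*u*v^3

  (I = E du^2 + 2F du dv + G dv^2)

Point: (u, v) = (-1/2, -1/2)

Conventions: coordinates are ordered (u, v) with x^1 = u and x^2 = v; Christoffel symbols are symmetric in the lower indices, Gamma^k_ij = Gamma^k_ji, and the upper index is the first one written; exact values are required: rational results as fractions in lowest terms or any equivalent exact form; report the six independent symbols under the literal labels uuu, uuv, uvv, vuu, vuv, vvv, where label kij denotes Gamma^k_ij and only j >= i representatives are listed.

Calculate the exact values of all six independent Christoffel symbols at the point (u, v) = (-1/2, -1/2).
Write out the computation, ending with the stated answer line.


E = 29/4, F = 15/4, G = 13/4 at the point
E_u = 0, E_v = -15, F_u = -15/2, F_v = -12, G_u = -9, G_v = -9
EG - F^2 = 19/2;  g^inv = (2/19) * [[13/4, -15/4], [-15/4, 29/4]]
first-kind symbols [ij,l] = (1/2)(d_i g_jl + d_j g_il - d_l g_ij): [uu,u] = E_u/2 = 0, [uu,v] = F_u - E_v/2 = 0, [uv,u] = E_v/2 = -15/2, [uv,v] = G_u/2 = -9/2, [vv,u] = F_v - G_u/2 = -15/2, [vv,v] = G_v/2 = -9/2
Gamma^u_ij = (G*[ij,u] - F*[ij,v])/(EG - F^2), Gamma^v_ij = (E*[ij,v] - F*[ij,u])/(EG - F^2)

Answer: Gamma_uuu = 0, Gamma_uuv = -15/19, Gamma_uvv = -15/19, Gamma_vuu = 0, Gamma_vuv = -9/19, Gamma_vvv = -9/19


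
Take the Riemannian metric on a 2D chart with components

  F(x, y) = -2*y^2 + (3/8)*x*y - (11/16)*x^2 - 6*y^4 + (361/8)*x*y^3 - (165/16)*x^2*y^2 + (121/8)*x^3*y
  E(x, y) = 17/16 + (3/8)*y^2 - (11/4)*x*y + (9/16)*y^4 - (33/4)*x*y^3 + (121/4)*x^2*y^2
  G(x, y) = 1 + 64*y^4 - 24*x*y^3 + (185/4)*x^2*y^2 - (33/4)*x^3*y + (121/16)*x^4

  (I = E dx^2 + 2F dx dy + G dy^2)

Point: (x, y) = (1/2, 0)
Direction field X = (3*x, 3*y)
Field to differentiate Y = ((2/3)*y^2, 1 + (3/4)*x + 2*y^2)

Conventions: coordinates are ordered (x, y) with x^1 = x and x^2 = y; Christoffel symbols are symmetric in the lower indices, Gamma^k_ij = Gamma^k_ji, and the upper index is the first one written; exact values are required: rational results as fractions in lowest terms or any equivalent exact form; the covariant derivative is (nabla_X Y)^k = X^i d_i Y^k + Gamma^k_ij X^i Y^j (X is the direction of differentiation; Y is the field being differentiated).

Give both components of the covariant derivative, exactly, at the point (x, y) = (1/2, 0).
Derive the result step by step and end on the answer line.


E = 17/16, F = -11/64, G = 377/256 at the point
E_x = 0, E_y = -11/8, F_x = -11/16, F_y = 133/64, G_x = 121/32, G_y = -33/32
EG - F^2 = 393/256;  g^inv = (256/393) * [[377/256, 11/64], [11/64, 17/16]]
first-kind symbols [ij,l] = (1/2)(d_i g_jl + d_j g_il - d_l g_ij): [xx,x] = E_x/2 = 0, [xx,y] = F_x - E_y/2 = 0, [xy,x] = E_y/2 = -11/16, [xy,y] = G_x/2 = 121/64, [yy,x] = F_y - G_x/2 = 3/16, [yy,y] = G_y/2 = -33/64
Gamma^x_ij = (G*[ij,x] - F*[ij,y])/(EG - F^2), Gamma^y_ij = (E*[ij,y] - F*[ij,x])/(EG - F^2)
Gamma_xxx = 0, Gamma_xxy = -176/393, Gamma_xyy = 16/131, Gamma_yxx = 0, Gamma_yxy = 484/393, Gamma_yyy = -44/131
X = (3/2, 0), Y = (0, 11/8) at the point

Answer: (nabla_X Y)^x = -121/131, (nabla_X Y)^y = 3841/1048


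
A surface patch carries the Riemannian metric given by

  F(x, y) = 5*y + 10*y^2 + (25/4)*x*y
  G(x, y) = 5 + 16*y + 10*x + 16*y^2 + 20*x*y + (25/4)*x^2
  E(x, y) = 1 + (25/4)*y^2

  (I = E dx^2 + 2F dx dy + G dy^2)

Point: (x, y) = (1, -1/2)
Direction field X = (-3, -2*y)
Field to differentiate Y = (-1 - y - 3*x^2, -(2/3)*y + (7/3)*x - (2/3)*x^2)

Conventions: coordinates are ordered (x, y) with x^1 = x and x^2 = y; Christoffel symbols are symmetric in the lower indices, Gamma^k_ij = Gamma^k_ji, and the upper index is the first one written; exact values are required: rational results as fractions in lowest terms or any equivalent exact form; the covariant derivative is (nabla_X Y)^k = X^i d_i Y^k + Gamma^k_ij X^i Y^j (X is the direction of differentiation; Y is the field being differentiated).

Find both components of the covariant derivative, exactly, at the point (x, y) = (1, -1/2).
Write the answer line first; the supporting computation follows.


Answer: (nabla_X Y)^x = 904/47, (nabla_X Y)^y = -1147/141

E = 41/16, F = -25/8, G = 29/4 at the point
E_x = 0, E_y = -25/4, F_x = -25/8, F_y = 5/4, G_x = 25/2, G_y = 20
EG - F^2 = 141/16;  g^inv = (16/141) * [[29/4, 25/8], [25/8, 41/16]]
first-kind symbols [ij,l] = (1/2)(d_i g_jl + d_j g_il - d_l g_ij): [xx,x] = E_x/2 = 0, [xx,y] = F_x - E_y/2 = 0, [xy,x] = E_y/2 = -25/8, [xy,y] = G_x/2 = 25/4, [yy,x] = F_y - G_x/2 = -5, [yy,y] = G_y/2 = 10
Gamma^x_ij = (G*[ij,x] - F*[ij,y])/(EG - F^2), Gamma^y_ij = (E*[ij,y] - F*[ij,x])/(EG - F^2)
Gamma_xxx = 0, Gamma_xxy = -50/141, Gamma_xyy = -80/141, Gamma_yxx = 0, Gamma_yxy = 100/141, Gamma_yyy = 160/141
X = (-3, 1), Y = (-7/2, 2) at the point


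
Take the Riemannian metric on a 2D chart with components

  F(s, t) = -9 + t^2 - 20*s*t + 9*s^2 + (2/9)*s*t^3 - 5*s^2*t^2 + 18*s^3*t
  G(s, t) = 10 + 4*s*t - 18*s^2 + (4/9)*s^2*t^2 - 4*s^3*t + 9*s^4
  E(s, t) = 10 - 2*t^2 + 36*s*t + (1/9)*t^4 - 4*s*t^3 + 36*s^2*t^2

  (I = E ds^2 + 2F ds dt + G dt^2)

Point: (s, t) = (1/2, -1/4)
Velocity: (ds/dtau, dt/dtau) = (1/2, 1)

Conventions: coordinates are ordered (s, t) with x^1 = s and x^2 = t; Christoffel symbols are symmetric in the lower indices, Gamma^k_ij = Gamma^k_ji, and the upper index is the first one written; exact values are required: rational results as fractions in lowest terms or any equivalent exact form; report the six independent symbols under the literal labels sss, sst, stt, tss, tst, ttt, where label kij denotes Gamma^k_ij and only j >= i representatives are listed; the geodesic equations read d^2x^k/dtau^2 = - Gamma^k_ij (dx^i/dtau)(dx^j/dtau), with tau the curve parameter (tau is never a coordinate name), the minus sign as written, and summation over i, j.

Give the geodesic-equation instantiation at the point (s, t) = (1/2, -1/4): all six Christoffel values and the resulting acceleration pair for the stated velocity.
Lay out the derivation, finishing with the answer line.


E = 13753/2304, F = -1391/288, G = 205/36 at the point
E_s = -107/16, E_t = 2033/144, F_s = 2969/288, F_t = -365/48, G_s = -247/18, G_t = 13/9
EG - F^2 = 24569/2304;  g^inv = (2304/24569) * [[205/36, 1391/288], [1391/288, 13753/2304]]
first-kind symbols [ij,l] = (1/2)(d_i g_jl + d_j g_il - d_l g_ij): [ss,s] = E_s/2 = -107/32, [ss,t] = F_s - E_t/2 = 13/4, [st,s] = E_t/2 = 2033/288, [st,t] = G_s/2 = -247/36, [tt,s] = F_t - G_s/2 = -107/144, [tt,t] = G_t/2 = 13/18
Gamma^s_ij = (G*[ij,s] - F*[ij,t])/(EG - F^2), Gamma^t_ij = (E*[ij,t] - F*[ij,s])/(EG - F^2)
Gamma_sss = -7704/24569, Gamma_sst = 16264/24569, Gamma_stt = -1712/24569, Gamma_tss = 7488/24569, Gamma_tst = -15808/24569, Gamma_ttt = 1664/24569
d^2s/dtau^2 = -(Gamma_sss*(1/2)^2 + 2*Gamma_sst*(1/2)*(1) + Gamma_stt*(1)^2) = -12626/24569
d^2t/dtau^2 = -(Gamma_tss*(1/2)^2 + 2*Gamma_tst*(1/2)*(1) + Gamma_ttt*(1)^2) = 12272/24569

Answer: Gamma_sss = -7704/24569, Gamma_sst = 16264/24569, Gamma_stt = -1712/24569, Gamma_tss = 7488/24569, Gamma_tst = -15808/24569, Gamma_ttt = 1664/24569; accelerations (d^2s/dtau^2, d^2t/dtau^2) = (-12626/24569, 12272/24569)


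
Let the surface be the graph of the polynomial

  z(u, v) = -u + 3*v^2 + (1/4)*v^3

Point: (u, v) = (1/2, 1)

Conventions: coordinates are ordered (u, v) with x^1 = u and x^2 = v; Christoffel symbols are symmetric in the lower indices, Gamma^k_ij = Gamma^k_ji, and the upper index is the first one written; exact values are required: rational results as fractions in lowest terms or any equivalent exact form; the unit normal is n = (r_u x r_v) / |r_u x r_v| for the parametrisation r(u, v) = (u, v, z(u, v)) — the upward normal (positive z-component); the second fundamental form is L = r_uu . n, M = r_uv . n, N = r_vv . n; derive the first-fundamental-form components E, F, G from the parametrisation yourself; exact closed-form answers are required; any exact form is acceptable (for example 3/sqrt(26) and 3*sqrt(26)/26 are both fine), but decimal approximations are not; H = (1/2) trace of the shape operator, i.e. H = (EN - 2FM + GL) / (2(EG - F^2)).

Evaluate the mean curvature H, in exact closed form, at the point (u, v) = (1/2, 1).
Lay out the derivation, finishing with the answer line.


z_u = -1, z_v = 27/4, z_uu = 0, z_uv = 0, z_vv = 15/2
E = 2, F = -27/4, G = 745/16; answer radicand W^2 = 761/16
unnormalised second-form numerators: l = 0, m = 0, n = 15/2; L = l/sqrt(761/16), and similarly M = m/sqrt(W^2), N = n/sqrt(W^2)
H = (E*n - 2*F*m + G*l) / (2*(EG - F^2)*sqrt(W^2)); E*n - 2*F*m + G*l = 15, EG - F^2 = 761/16, so H = (120/761)/sqrt(761/16)

Answer: H = 480*sqrt(761)/579121


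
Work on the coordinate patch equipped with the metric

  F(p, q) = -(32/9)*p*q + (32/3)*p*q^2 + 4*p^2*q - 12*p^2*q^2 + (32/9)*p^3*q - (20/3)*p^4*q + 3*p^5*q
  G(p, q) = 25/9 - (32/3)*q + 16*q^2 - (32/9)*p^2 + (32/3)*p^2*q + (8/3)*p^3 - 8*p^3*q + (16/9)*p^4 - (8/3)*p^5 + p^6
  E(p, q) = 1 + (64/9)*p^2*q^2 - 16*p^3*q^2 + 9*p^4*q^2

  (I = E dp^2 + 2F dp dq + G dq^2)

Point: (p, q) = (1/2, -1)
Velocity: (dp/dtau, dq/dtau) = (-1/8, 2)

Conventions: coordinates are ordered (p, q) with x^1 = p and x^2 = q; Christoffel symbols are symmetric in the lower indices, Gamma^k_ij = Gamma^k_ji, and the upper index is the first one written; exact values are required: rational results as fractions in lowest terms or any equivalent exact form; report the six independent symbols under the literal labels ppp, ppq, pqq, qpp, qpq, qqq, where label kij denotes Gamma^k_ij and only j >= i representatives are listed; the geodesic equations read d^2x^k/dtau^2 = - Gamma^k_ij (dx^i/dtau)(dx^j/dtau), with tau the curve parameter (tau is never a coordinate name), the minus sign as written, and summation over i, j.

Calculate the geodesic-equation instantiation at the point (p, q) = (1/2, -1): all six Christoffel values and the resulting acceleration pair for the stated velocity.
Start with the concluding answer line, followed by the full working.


Answer: Gamma_ppp = -112/15901, Gamma_ppq = -196/15901, Gamma_pqq = -1344/15901, Gamma_qpp = -984/15901, Gamma_qpq = -1722/15901, Gamma_qqq = -11808/15901; accelerations (d^2p/dtau^2, d^2q/dtau^2) = (21119/63604, 371091/127208)

E = 193/144, F = 287/96, G = 1745/64 at the point
E_p = -7/18, E_q = -49/72, F_p = -295/144, F_q = -511/96, G_p = -287/48, G_q = -41
EG - F^2 = 15901/576;  g^inv = (576/15901) * [[1745/64, -287/96], [-287/96, 193/144]]
first-kind symbols [ij,l] = (1/2)(d_i g_jl + d_j g_il - d_l g_ij): [pp,p] = E_p/2 = -7/36, [pp,q] = F_p - E_q/2 = -41/24, [pq,p] = E_q/2 = -49/144, [pq,q] = G_p/2 = -287/96, [qq,p] = F_q - G_p/2 = -7/3, [qq,q] = G_q/2 = -41/2
Gamma^p_ij = (G*[ij,p] - F*[ij,q])/(EG - F^2), Gamma^q_ij = (E*[ij,q] - F*[ij,p])/(EG - F^2)
Gamma_ppp = -112/15901, Gamma_ppq = -196/15901, Gamma_pqq = -1344/15901, Gamma_qpp = -984/15901, Gamma_qpq = -1722/15901, Gamma_qqq = -11808/15901
d^2p/dtau^2 = -(Gamma_ppp*(-1/8)^2 + 2*Gamma_ppq*(-1/8)*(2) + Gamma_pqq*(2)^2) = 21119/63604
d^2q/dtau^2 = -(Gamma_qpp*(-1/8)^2 + 2*Gamma_qpq*(-1/8)*(2) + Gamma_qqq*(2)^2) = 371091/127208


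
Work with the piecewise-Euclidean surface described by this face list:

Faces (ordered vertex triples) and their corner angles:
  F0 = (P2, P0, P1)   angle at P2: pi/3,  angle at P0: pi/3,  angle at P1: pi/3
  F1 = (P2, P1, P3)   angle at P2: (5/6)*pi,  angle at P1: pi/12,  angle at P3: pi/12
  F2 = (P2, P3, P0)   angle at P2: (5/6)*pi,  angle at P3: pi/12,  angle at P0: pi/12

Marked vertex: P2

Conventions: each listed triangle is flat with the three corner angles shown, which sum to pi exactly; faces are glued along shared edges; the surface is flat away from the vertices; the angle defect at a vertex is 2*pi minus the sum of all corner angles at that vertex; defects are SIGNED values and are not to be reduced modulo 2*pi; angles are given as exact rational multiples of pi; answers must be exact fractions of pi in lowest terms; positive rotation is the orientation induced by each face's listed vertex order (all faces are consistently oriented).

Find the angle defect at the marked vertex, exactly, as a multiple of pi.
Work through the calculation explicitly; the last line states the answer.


Sum of corner angles at P2: 2*pi
defect = 2*pi - 2*pi

Answer: defect(P2) = 0


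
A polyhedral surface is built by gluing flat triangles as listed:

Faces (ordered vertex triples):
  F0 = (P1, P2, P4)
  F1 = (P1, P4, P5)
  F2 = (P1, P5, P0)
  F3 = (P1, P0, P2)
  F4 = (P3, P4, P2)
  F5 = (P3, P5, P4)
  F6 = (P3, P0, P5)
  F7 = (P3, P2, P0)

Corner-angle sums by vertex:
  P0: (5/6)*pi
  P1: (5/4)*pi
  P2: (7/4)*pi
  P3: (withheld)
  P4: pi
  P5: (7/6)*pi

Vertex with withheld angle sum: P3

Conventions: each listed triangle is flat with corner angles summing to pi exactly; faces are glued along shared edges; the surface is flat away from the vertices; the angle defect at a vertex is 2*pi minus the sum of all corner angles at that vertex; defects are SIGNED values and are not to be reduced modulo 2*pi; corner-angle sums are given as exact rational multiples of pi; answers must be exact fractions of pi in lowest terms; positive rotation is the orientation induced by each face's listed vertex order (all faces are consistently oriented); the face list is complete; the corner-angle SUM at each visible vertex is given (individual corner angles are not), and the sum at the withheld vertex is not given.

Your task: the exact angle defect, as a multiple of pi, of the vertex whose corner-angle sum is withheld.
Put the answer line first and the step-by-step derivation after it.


Answer: defect(P3) = 0

V = 6, E = 12, F = 8; chi = V - E + F = 2
Gauss-Bonnet: total defect = 2*pi*chi = 4*pi; visible defects sum to 4*pi
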